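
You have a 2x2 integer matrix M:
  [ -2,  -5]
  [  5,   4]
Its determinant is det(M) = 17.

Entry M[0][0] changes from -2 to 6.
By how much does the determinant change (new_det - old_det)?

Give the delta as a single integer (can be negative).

Answer: 32

Derivation:
Cofactor C_00 = 4
Entry delta = 6 - -2 = 8
Det delta = entry_delta * cofactor = 8 * 4 = 32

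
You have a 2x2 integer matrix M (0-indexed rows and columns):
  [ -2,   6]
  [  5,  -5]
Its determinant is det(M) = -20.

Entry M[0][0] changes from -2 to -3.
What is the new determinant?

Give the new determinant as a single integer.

det is linear in row 0: changing M[0][0] by delta changes det by delta * cofactor(0,0).
Cofactor C_00 = (-1)^(0+0) * minor(0,0) = -5
Entry delta = -3 - -2 = -1
Det delta = -1 * -5 = 5
New det = -20 + 5 = -15

Answer: -15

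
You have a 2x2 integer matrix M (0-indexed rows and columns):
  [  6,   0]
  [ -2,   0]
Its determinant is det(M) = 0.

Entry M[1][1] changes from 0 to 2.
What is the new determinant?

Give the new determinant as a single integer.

det is linear in row 1: changing M[1][1] by delta changes det by delta * cofactor(1,1).
Cofactor C_11 = (-1)^(1+1) * minor(1,1) = 6
Entry delta = 2 - 0 = 2
Det delta = 2 * 6 = 12
New det = 0 + 12 = 12

Answer: 12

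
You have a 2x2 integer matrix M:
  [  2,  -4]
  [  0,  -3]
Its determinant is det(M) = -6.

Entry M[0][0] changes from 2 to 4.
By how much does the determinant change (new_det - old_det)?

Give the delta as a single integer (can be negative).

Answer: -6

Derivation:
Cofactor C_00 = -3
Entry delta = 4 - 2 = 2
Det delta = entry_delta * cofactor = 2 * -3 = -6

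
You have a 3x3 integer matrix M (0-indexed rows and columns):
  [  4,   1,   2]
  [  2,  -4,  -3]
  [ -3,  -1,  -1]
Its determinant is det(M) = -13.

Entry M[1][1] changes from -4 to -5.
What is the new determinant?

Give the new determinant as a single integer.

Answer: -15

Derivation:
det is linear in row 1: changing M[1][1] by delta changes det by delta * cofactor(1,1).
Cofactor C_11 = (-1)^(1+1) * minor(1,1) = 2
Entry delta = -5 - -4 = -1
Det delta = -1 * 2 = -2
New det = -13 + -2 = -15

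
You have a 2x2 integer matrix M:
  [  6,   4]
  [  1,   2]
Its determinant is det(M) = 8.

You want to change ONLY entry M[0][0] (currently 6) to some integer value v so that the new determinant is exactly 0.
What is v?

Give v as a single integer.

det is linear in entry M[0][0]: det = old_det + (v - 6) * C_00
Cofactor C_00 = 2
Want det = 0: 8 + (v - 6) * 2 = 0
  (v - 6) = -8 / 2 = -4
  v = 6 + (-4) = 2

Answer: 2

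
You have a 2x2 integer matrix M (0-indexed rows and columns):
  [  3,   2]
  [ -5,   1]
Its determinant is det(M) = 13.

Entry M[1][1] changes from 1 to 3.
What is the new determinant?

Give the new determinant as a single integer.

Answer: 19

Derivation:
det is linear in row 1: changing M[1][1] by delta changes det by delta * cofactor(1,1).
Cofactor C_11 = (-1)^(1+1) * minor(1,1) = 3
Entry delta = 3 - 1 = 2
Det delta = 2 * 3 = 6
New det = 13 + 6 = 19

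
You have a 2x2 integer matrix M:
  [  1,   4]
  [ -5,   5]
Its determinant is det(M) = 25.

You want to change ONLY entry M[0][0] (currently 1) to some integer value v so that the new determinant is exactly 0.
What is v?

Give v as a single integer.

Answer: -4

Derivation:
det is linear in entry M[0][0]: det = old_det + (v - 1) * C_00
Cofactor C_00 = 5
Want det = 0: 25 + (v - 1) * 5 = 0
  (v - 1) = -25 / 5 = -5
  v = 1 + (-5) = -4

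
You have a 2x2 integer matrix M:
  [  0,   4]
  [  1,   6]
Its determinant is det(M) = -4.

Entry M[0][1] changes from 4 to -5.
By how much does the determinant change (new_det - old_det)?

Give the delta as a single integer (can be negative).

Cofactor C_01 = -1
Entry delta = -5 - 4 = -9
Det delta = entry_delta * cofactor = -9 * -1 = 9

Answer: 9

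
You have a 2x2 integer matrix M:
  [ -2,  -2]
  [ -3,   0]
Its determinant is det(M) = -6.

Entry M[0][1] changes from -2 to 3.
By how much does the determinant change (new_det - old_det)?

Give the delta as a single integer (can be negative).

Answer: 15

Derivation:
Cofactor C_01 = 3
Entry delta = 3 - -2 = 5
Det delta = entry_delta * cofactor = 5 * 3 = 15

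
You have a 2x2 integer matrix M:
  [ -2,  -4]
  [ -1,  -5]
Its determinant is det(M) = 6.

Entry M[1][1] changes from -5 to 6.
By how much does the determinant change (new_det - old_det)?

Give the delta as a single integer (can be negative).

Answer: -22

Derivation:
Cofactor C_11 = -2
Entry delta = 6 - -5 = 11
Det delta = entry_delta * cofactor = 11 * -2 = -22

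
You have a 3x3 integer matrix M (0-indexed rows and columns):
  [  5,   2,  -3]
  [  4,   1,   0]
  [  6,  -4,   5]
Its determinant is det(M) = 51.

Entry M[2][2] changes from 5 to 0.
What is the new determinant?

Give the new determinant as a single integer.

Answer: 66

Derivation:
det is linear in row 2: changing M[2][2] by delta changes det by delta * cofactor(2,2).
Cofactor C_22 = (-1)^(2+2) * minor(2,2) = -3
Entry delta = 0 - 5 = -5
Det delta = -5 * -3 = 15
New det = 51 + 15 = 66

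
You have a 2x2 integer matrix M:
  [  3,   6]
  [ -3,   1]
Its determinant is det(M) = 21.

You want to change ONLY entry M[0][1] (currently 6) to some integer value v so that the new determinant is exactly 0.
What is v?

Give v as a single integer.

Answer: -1

Derivation:
det is linear in entry M[0][1]: det = old_det + (v - 6) * C_01
Cofactor C_01 = 3
Want det = 0: 21 + (v - 6) * 3 = 0
  (v - 6) = -21 / 3 = -7
  v = 6 + (-7) = -1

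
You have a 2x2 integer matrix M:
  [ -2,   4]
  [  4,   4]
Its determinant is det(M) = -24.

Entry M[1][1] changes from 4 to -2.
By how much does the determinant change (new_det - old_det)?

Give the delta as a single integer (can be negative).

Cofactor C_11 = -2
Entry delta = -2 - 4 = -6
Det delta = entry_delta * cofactor = -6 * -2 = 12

Answer: 12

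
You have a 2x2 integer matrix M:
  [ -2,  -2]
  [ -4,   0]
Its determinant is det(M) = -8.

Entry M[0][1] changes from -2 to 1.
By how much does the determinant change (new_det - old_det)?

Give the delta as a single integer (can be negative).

Answer: 12

Derivation:
Cofactor C_01 = 4
Entry delta = 1 - -2 = 3
Det delta = entry_delta * cofactor = 3 * 4 = 12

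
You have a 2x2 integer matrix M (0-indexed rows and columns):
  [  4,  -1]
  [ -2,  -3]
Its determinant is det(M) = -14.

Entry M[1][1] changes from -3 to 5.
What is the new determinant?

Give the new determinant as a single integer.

Answer: 18

Derivation:
det is linear in row 1: changing M[1][1] by delta changes det by delta * cofactor(1,1).
Cofactor C_11 = (-1)^(1+1) * minor(1,1) = 4
Entry delta = 5 - -3 = 8
Det delta = 8 * 4 = 32
New det = -14 + 32 = 18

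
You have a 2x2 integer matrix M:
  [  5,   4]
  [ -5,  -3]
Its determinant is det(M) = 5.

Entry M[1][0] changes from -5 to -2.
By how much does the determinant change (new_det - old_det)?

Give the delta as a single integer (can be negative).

Answer: -12

Derivation:
Cofactor C_10 = -4
Entry delta = -2 - -5 = 3
Det delta = entry_delta * cofactor = 3 * -4 = -12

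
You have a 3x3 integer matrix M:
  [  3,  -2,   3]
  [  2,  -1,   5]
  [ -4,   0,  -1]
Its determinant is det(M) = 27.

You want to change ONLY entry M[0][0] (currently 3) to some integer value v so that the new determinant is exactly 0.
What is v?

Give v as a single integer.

Answer: -24

Derivation:
det is linear in entry M[0][0]: det = old_det + (v - 3) * C_00
Cofactor C_00 = 1
Want det = 0: 27 + (v - 3) * 1 = 0
  (v - 3) = -27 / 1 = -27
  v = 3 + (-27) = -24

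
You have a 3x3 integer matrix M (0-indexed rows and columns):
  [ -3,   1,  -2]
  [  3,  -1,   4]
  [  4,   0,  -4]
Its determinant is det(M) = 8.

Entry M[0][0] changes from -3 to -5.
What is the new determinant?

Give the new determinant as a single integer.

det is linear in row 0: changing M[0][0] by delta changes det by delta * cofactor(0,0).
Cofactor C_00 = (-1)^(0+0) * minor(0,0) = 4
Entry delta = -5 - -3 = -2
Det delta = -2 * 4 = -8
New det = 8 + -8 = 0

Answer: 0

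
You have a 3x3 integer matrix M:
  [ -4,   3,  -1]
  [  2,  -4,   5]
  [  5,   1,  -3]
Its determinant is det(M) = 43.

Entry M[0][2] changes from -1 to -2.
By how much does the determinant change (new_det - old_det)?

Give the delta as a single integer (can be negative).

Cofactor C_02 = 22
Entry delta = -2 - -1 = -1
Det delta = entry_delta * cofactor = -1 * 22 = -22

Answer: -22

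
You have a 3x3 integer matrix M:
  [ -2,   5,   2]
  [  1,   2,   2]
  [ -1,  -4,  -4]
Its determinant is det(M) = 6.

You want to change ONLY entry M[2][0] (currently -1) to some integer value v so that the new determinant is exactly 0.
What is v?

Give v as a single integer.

det is linear in entry M[2][0]: det = old_det + (v - -1) * C_20
Cofactor C_20 = 6
Want det = 0: 6 + (v - -1) * 6 = 0
  (v - -1) = -6 / 6 = -1
  v = -1 + (-1) = -2

Answer: -2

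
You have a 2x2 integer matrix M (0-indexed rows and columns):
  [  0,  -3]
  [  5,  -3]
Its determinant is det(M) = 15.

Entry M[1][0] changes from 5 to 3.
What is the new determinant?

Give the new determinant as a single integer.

det is linear in row 1: changing M[1][0] by delta changes det by delta * cofactor(1,0).
Cofactor C_10 = (-1)^(1+0) * minor(1,0) = 3
Entry delta = 3 - 5 = -2
Det delta = -2 * 3 = -6
New det = 15 + -6 = 9

Answer: 9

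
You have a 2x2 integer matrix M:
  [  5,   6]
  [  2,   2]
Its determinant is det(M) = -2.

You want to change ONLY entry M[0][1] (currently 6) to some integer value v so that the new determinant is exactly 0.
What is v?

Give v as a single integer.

Answer: 5

Derivation:
det is linear in entry M[0][1]: det = old_det + (v - 6) * C_01
Cofactor C_01 = -2
Want det = 0: -2 + (v - 6) * -2 = 0
  (v - 6) = 2 / -2 = -1
  v = 6 + (-1) = 5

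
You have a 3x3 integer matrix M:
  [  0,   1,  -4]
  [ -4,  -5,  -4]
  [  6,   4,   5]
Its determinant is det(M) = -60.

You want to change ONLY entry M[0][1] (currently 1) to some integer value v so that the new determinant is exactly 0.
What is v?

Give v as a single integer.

det is linear in entry M[0][1]: det = old_det + (v - 1) * C_01
Cofactor C_01 = -4
Want det = 0: -60 + (v - 1) * -4 = 0
  (v - 1) = 60 / -4 = -15
  v = 1 + (-15) = -14

Answer: -14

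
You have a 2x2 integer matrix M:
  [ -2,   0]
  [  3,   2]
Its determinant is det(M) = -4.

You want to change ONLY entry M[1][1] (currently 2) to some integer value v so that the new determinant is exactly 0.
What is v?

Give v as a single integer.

Answer: 0

Derivation:
det is linear in entry M[1][1]: det = old_det + (v - 2) * C_11
Cofactor C_11 = -2
Want det = 0: -4 + (v - 2) * -2 = 0
  (v - 2) = 4 / -2 = -2
  v = 2 + (-2) = 0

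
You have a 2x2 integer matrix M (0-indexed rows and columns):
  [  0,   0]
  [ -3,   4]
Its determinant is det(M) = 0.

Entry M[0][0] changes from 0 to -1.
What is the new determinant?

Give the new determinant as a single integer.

Answer: -4

Derivation:
det is linear in row 0: changing M[0][0] by delta changes det by delta * cofactor(0,0).
Cofactor C_00 = (-1)^(0+0) * minor(0,0) = 4
Entry delta = -1 - 0 = -1
Det delta = -1 * 4 = -4
New det = 0 + -4 = -4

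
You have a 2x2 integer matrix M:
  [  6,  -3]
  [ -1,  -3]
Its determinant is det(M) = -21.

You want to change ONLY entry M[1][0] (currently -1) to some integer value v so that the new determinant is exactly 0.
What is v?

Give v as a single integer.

Answer: 6

Derivation:
det is linear in entry M[1][0]: det = old_det + (v - -1) * C_10
Cofactor C_10 = 3
Want det = 0: -21 + (v - -1) * 3 = 0
  (v - -1) = 21 / 3 = 7
  v = -1 + (7) = 6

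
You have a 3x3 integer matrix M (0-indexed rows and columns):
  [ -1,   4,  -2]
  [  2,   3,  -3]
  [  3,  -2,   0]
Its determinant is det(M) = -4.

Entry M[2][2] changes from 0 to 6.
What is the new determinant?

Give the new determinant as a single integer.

det is linear in row 2: changing M[2][2] by delta changes det by delta * cofactor(2,2).
Cofactor C_22 = (-1)^(2+2) * minor(2,2) = -11
Entry delta = 6 - 0 = 6
Det delta = 6 * -11 = -66
New det = -4 + -66 = -70

Answer: -70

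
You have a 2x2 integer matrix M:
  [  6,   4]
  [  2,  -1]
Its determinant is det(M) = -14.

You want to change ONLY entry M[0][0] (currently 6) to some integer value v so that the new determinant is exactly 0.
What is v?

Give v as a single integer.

det is linear in entry M[0][0]: det = old_det + (v - 6) * C_00
Cofactor C_00 = -1
Want det = 0: -14 + (v - 6) * -1 = 0
  (v - 6) = 14 / -1 = -14
  v = 6 + (-14) = -8

Answer: -8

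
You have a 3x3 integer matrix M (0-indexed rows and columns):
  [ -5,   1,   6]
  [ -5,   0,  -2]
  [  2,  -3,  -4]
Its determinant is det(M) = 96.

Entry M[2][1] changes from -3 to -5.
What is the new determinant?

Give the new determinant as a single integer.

Answer: 176

Derivation:
det is linear in row 2: changing M[2][1] by delta changes det by delta * cofactor(2,1).
Cofactor C_21 = (-1)^(2+1) * minor(2,1) = -40
Entry delta = -5 - -3 = -2
Det delta = -2 * -40 = 80
New det = 96 + 80 = 176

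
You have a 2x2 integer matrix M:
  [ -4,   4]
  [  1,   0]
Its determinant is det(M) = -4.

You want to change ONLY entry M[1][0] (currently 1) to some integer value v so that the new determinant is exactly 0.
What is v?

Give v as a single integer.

Answer: 0

Derivation:
det is linear in entry M[1][0]: det = old_det + (v - 1) * C_10
Cofactor C_10 = -4
Want det = 0: -4 + (v - 1) * -4 = 0
  (v - 1) = 4 / -4 = -1
  v = 1 + (-1) = 0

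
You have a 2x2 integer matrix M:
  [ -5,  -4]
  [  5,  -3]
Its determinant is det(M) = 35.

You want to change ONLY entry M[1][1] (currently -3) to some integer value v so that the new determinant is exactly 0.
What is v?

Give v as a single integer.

det is linear in entry M[1][1]: det = old_det + (v - -3) * C_11
Cofactor C_11 = -5
Want det = 0: 35 + (v - -3) * -5 = 0
  (v - -3) = -35 / -5 = 7
  v = -3 + (7) = 4

Answer: 4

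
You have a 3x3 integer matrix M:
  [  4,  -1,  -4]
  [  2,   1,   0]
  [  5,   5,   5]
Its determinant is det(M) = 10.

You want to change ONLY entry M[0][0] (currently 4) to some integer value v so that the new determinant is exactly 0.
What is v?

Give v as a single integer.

Answer: 2

Derivation:
det is linear in entry M[0][0]: det = old_det + (v - 4) * C_00
Cofactor C_00 = 5
Want det = 0: 10 + (v - 4) * 5 = 0
  (v - 4) = -10 / 5 = -2
  v = 4 + (-2) = 2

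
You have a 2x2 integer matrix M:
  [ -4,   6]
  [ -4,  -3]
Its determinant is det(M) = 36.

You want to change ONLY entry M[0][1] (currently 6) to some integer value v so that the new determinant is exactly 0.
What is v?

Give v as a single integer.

Answer: -3

Derivation:
det is linear in entry M[0][1]: det = old_det + (v - 6) * C_01
Cofactor C_01 = 4
Want det = 0: 36 + (v - 6) * 4 = 0
  (v - 6) = -36 / 4 = -9
  v = 6 + (-9) = -3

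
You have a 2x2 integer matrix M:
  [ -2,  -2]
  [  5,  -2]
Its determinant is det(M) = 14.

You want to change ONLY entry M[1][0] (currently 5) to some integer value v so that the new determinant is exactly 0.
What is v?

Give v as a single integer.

Answer: -2

Derivation:
det is linear in entry M[1][0]: det = old_det + (v - 5) * C_10
Cofactor C_10 = 2
Want det = 0: 14 + (v - 5) * 2 = 0
  (v - 5) = -14 / 2 = -7
  v = 5 + (-7) = -2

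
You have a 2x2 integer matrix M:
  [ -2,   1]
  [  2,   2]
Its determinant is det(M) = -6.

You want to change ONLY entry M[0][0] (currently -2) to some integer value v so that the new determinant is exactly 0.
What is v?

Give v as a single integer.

Answer: 1

Derivation:
det is linear in entry M[0][0]: det = old_det + (v - -2) * C_00
Cofactor C_00 = 2
Want det = 0: -6 + (v - -2) * 2 = 0
  (v - -2) = 6 / 2 = 3
  v = -2 + (3) = 1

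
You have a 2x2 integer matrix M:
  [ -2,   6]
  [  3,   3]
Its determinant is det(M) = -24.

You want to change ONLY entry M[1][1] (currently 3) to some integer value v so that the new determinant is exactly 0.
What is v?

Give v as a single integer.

Answer: -9

Derivation:
det is linear in entry M[1][1]: det = old_det + (v - 3) * C_11
Cofactor C_11 = -2
Want det = 0: -24 + (v - 3) * -2 = 0
  (v - 3) = 24 / -2 = -12
  v = 3 + (-12) = -9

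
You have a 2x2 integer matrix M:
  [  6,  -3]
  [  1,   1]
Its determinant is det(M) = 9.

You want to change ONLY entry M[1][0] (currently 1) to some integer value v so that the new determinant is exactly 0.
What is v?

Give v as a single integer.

det is linear in entry M[1][0]: det = old_det + (v - 1) * C_10
Cofactor C_10 = 3
Want det = 0: 9 + (v - 1) * 3 = 0
  (v - 1) = -9 / 3 = -3
  v = 1 + (-3) = -2

Answer: -2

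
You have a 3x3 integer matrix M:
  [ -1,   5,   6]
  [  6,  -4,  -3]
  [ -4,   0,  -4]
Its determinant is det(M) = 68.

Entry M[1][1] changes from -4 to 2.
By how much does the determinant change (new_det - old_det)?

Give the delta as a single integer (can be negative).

Answer: 168

Derivation:
Cofactor C_11 = 28
Entry delta = 2 - -4 = 6
Det delta = entry_delta * cofactor = 6 * 28 = 168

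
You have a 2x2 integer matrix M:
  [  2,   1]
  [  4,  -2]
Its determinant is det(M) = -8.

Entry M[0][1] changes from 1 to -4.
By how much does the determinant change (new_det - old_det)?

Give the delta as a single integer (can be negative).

Answer: 20

Derivation:
Cofactor C_01 = -4
Entry delta = -4 - 1 = -5
Det delta = entry_delta * cofactor = -5 * -4 = 20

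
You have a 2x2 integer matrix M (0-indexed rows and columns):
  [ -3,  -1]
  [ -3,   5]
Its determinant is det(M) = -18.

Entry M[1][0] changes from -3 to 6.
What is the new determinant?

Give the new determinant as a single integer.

Answer: -9

Derivation:
det is linear in row 1: changing M[1][0] by delta changes det by delta * cofactor(1,0).
Cofactor C_10 = (-1)^(1+0) * minor(1,0) = 1
Entry delta = 6 - -3 = 9
Det delta = 9 * 1 = 9
New det = -18 + 9 = -9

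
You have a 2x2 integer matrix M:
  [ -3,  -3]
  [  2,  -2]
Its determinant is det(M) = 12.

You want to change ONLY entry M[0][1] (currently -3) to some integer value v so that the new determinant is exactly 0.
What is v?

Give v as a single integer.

Answer: 3

Derivation:
det is linear in entry M[0][1]: det = old_det + (v - -3) * C_01
Cofactor C_01 = -2
Want det = 0: 12 + (v - -3) * -2 = 0
  (v - -3) = -12 / -2 = 6
  v = -3 + (6) = 3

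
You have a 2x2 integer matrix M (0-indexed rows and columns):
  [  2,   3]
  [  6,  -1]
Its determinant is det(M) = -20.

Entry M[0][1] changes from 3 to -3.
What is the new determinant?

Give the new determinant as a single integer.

det is linear in row 0: changing M[0][1] by delta changes det by delta * cofactor(0,1).
Cofactor C_01 = (-1)^(0+1) * minor(0,1) = -6
Entry delta = -3 - 3 = -6
Det delta = -6 * -6 = 36
New det = -20 + 36 = 16

Answer: 16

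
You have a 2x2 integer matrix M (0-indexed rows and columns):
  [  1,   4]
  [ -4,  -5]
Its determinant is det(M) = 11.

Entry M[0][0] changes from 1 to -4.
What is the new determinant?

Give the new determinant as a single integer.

det is linear in row 0: changing M[0][0] by delta changes det by delta * cofactor(0,0).
Cofactor C_00 = (-1)^(0+0) * minor(0,0) = -5
Entry delta = -4 - 1 = -5
Det delta = -5 * -5 = 25
New det = 11 + 25 = 36

Answer: 36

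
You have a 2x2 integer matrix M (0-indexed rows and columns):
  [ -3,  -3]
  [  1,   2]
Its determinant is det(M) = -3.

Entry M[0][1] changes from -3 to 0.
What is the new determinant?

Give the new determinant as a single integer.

det is linear in row 0: changing M[0][1] by delta changes det by delta * cofactor(0,1).
Cofactor C_01 = (-1)^(0+1) * minor(0,1) = -1
Entry delta = 0 - -3 = 3
Det delta = 3 * -1 = -3
New det = -3 + -3 = -6

Answer: -6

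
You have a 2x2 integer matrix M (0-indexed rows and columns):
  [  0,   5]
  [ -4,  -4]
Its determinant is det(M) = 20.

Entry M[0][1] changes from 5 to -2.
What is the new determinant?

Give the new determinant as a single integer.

Answer: -8

Derivation:
det is linear in row 0: changing M[0][1] by delta changes det by delta * cofactor(0,1).
Cofactor C_01 = (-1)^(0+1) * minor(0,1) = 4
Entry delta = -2 - 5 = -7
Det delta = -7 * 4 = -28
New det = 20 + -28 = -8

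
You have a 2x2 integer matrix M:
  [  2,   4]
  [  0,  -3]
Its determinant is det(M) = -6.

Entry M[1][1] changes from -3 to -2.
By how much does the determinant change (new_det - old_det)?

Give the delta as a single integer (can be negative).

Answer: 2

Derivation:
Cofactor C_11 = 2
Entry delta = -2 - -3 = 1
Det delta = entry_delta * cofactor = 1 * 2 = 2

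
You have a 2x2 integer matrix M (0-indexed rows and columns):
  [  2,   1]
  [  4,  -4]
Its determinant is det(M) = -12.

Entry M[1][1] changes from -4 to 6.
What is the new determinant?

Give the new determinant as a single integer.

det is linear in row 1: changing M[1][1] by delta changes det by delta * cofactor(1,1).
Cofactor C_11 = (-1)^(1+1) * minor(1,1) = 2
Entry delta = 6 - -4 = 10
Det delta = 10 * 2 = 20
New det = -12 + 20 = 8

Answer: 8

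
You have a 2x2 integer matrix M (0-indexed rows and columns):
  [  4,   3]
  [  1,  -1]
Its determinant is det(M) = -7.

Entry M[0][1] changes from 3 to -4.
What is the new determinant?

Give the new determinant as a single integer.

Answer: 0

Derivation:
det is linear in row 0: changing M[0][1] by delta changes det by delta * cofactor(0,1).
Cofactor C_01 = (-1)^(0+1) * minor(0,1) = -1
Entry delta = -4 - 3 = -7
Det delta = -7 * -1 = 7
New det = -7 + 7 = 0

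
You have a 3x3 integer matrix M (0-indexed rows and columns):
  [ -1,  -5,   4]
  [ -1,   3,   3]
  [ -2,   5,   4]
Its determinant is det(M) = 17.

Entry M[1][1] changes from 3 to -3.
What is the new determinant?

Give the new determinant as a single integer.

Answer: -7

Derivation:
det is linear in row 1: changing M[1][1] by delta changes det by delta * cofactor(1,1).
Cofactor C_11 = (-1)^(1+1) * minor(1,1) = 4
Entry delta = -3 - 3 = -6
Det delta = -6 * 4 = -24
New det = 17 + -24 = -7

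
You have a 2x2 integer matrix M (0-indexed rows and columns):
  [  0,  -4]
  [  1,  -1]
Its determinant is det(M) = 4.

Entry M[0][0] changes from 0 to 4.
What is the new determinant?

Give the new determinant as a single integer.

Answer: 0

Derivation:
det is linear in row 0: changing M[0][0] by delta changes det by delta * cofactor(0,0).
Cofactor C_00 = (-1)^(0+0) * minor(0,0) = -1
Entry delta = 4 - 0 = 4
Det delta = 4 * -1 = -4
New det = 4 + -4 = 0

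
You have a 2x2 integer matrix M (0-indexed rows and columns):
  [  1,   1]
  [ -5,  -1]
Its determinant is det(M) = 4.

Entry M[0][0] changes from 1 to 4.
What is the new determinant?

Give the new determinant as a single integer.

det is linear in row 0: changing M[0][0] by delta changes det by delta * cofactor(0,0).
Cofactor C_00 = (-1)^(0+0) * minor(0,0) = -1
Entry delta = 4 - 1 = 3
Det delta = 3 * -1 = -3
New det = 4 + -3 = 1

Answer: 1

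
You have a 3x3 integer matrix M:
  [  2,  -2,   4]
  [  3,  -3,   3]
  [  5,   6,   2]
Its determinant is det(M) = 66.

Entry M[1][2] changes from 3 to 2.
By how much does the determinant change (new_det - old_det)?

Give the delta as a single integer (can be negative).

Cofactor C_12 = -22
Entry delta = 2 - 3 = -1
Det delta = entry_delta * cofactor = -1 * -22 = 22

Answer: 22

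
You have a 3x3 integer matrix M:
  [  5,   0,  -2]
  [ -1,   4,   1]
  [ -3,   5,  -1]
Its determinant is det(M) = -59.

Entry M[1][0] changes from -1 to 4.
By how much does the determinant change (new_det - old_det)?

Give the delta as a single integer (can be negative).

Cofactor C_10 = -10
Entry delta = 4 - -1 = 5
Det delta = entry_delta * cofactor = 5 * -10 = -50

Answer: -50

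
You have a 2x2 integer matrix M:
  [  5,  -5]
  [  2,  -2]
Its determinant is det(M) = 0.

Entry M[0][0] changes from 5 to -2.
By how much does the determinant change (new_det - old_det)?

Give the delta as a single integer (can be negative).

Cofactor C_00 = -2
Entry delta = -2 - 5 = -7
Det delta = entry_delta * cofactor = -7 * -2 = 14

Answer: 14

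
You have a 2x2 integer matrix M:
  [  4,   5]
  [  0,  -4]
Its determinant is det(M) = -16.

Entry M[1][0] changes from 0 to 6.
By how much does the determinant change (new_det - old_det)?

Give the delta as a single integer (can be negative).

Cofactor C_10 = -5
Entry delta = 6 - 0 = 6
Det delta = entry_delta * cofactor = 6 * -5 = -30

Answer: -30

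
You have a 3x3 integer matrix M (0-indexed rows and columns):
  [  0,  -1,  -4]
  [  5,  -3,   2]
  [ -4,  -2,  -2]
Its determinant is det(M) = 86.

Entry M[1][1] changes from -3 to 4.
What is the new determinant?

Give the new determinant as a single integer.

Answer: -26

Derivation:
det is linear in row 1: changing M[1][1] by delta changes det by delta * cofactor(1,1).
Cofactor C_11 = (-1)^(1+1) * minor(1,1) = -16
Entry delta = 4 - -3 = 7
Det delta = 7 * -16 = -112
New det = 86 + -112 = -26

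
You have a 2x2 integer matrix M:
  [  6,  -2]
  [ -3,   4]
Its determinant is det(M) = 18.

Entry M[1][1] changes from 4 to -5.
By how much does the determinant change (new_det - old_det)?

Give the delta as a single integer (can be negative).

Cofactor C_11 = 6
Entry delta = -5 - 4 = -9
Det delta = entry_delta * cofactor = -9 * 6 = -54

Answer: -54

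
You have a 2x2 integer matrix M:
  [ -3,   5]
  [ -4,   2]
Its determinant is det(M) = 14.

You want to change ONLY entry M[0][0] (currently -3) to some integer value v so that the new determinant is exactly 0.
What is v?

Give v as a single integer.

det is linear in entry M[0][0]: det = old_det + (v - -3) * C_00
Cofactor C_00 = 2
Want det = 0: 14 + (v - -3) * 2 = 0
  (v - -3) = -14 / 2 = -7
  v = -3 + (-7) = -10

Answer: -10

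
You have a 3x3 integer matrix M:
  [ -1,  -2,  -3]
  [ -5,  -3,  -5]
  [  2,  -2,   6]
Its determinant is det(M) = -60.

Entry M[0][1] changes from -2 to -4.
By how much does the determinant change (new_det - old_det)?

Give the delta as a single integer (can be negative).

Answer: -40

Derivation:
Cofactor C_01 = 20
Entry delta = -4 - -2 = -2
Det delta = entry_delta * cofactor = -2 * 20 = -40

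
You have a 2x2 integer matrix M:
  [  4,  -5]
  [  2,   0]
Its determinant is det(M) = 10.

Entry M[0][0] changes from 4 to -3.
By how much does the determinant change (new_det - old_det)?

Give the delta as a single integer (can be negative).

Cofactor C_00 = 0
Entry delta = -3 - 4 = -7
Det delta = entry_delta * cofactor = -7 * 0 = 0

Answer: 0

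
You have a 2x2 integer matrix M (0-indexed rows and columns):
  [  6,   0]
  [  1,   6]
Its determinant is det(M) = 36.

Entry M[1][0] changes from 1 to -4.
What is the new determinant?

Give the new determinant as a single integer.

Answer: 36

Derivation:
det is linear in row 1: changing M[1][0] by delta changes det by delta * cofactor(1,0).
Cofactor C_10 = (-1)^(1+0) * minor(1,0) = 0
Entry delta = -4 - 1 = -5
Det delta = -5 * 0 = 0
New det = 36 + 0 = 36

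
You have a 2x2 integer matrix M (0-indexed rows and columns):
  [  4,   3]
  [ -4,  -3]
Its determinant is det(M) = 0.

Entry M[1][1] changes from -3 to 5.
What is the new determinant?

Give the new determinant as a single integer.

Answer: 32

Derivation:
det is linear in row 1: changing M[1][1] by delta changes det by delta * cofactor(1,1).
Cofactor C_11 = (-1)^(1+1) * minor(1,1) = 4
Entry delta = 5 - -3 = 8
Det delta = 8 * 4 = 32
New det = 0 + 32 = 32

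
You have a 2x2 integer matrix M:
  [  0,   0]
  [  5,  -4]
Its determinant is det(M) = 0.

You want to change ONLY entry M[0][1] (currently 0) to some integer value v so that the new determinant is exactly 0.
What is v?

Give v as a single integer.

Answer: 0

Derivation:
det is linear in entry M[0][1]: det = old_det + (v - 0) * C_01
Cofactor C_01 = -5
Want det = 0: 0 + (v - 0) * -5 = 0
  (v - 0) = 0 / -5 = 0
  v = 0 + (0) = 0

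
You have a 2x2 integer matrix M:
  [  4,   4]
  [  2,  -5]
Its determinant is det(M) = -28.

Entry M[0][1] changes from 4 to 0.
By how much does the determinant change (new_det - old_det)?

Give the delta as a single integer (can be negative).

Cofactor C_01 = -2
Entry delta = 0 - 4 = -4
Det delta = entry_delta * cofactor = -4 * -2 = 8

Answer: 8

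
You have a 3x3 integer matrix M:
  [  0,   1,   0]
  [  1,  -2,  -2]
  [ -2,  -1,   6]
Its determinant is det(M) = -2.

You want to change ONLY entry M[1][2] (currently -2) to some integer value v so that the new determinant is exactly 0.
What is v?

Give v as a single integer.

Answer: -3

Derivation:
det is linear in entry M[1][2]: det = old_det + (v - -2) * C_12
Cofactor C_12 = -2
Want det = 0: -2 + (v - -2) * -2 = 0
  (v - -2) = 2 / -2 = -1
  v = -2 + (-1) = -3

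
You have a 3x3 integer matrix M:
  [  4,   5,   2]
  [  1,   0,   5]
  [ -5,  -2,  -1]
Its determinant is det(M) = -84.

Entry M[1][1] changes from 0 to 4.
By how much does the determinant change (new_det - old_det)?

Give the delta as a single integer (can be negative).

Answer: 24

Derivation:
Cofactor C_11 = 6
Entry delta = 4 - 0 = 4
Det delta = entry_delta * cofactor = 4 * 6 = 24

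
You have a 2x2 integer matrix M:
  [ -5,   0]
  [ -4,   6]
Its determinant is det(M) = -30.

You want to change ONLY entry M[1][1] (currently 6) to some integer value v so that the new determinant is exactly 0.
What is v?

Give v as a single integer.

det is linear in entry M[1][1]: det = old_det + (v - 6) * C_11
Cofactor C_11 = -5
Want det = 0: -30 + (v - 6) * -5 = 0
  (v - 6) = 30 / -5 = -6
  v = 6 + (-6) = 0

Answer: 0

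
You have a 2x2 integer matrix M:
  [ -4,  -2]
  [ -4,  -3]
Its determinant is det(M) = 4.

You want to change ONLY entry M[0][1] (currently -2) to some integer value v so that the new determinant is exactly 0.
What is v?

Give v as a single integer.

Answer: -3

Derivation:
det is linear in entry M[0][1]: det = old_det + (v - -2) * C_01
Cofactor C_01 = 4
Want det = 0: 4 + (v - -2) * 4 = 0
  (v - -2) = -4 / 4 = -1
  v = -2 + (-1) = -3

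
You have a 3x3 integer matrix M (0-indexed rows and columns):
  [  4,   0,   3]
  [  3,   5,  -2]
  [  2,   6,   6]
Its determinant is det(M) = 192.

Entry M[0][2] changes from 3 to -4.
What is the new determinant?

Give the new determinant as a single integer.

Answer: 136

Derivation:
det is linear in row 0: changing M[0][2] by delta changes det by delta * cofactor(0,2).
Cofactor C_02 = (-1)^(0+2) * minor(0,2) = 8
Entry delta = -4 - 3 = -7
Det delta = -7 * 8 = -56
New det = 192 + -56 = 136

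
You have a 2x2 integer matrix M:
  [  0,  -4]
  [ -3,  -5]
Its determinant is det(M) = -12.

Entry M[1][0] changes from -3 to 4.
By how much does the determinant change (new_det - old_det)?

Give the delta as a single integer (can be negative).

Answer: 28

Derivation:
Cofactor C_10 = 4
Entry delta = 4 - -3 = 7
Det delta = entry_delta * cofactor = 7 * 4 = 28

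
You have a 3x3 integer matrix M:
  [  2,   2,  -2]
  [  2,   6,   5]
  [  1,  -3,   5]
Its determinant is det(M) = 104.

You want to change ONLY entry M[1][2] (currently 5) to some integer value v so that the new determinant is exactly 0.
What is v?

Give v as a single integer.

Answer: -8

Derivation:
det is linear in entry M[1][2]: det = old_det + (v - 5) * C_12
Cofactor C_12 = 8
Want det = 0: 104 + (v - 5) * 8 = 0
  (v - 5) = -104 / 8 = -13
  v = 5 + (-13) = -8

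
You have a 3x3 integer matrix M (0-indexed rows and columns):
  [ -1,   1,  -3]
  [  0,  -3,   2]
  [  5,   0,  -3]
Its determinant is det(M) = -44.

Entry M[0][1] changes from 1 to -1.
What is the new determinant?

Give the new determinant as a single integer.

det is linear in row 0: changing M[0][1] by delta changes det by delta * cofactor(0,1).
Cofactor C_01 = (-1)^(0+1) * minor(0,1) = 10
Entry delta = -1 - 1 = -2
Det delta = -2 * 10 = -20
New det = -44 + -20 = -64

Answer: -64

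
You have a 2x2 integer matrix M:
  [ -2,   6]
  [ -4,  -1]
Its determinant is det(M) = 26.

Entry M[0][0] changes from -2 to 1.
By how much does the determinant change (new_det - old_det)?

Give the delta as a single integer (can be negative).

Cofactor C_00 = -1
Entry delta = 1 - -2 = 3
Det delta = entry_delta * cofactor = 3 * -1 = -3

Answer: -3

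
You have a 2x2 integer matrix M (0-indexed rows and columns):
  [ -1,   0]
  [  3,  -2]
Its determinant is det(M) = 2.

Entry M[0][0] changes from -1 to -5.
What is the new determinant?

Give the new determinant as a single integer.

Answer: 10

Derivation:
det is linear in row 0: changing M[0][0] by delta changes det by delta * cofactor(0,0).
Cofactor C_00 = (-1)^(0+0) * minor(0,0) = -2
Entry delta = -5 - -1 = -4
Det delta = -4 * -2 = 8
New det = 2 + 8 = 10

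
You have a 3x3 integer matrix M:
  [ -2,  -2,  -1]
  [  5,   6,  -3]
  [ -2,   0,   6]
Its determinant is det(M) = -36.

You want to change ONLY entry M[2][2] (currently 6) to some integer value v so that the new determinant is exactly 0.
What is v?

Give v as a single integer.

det is linear in entry M[2][2]: det = old_det + (v - 6) * C_22
Cofactor C_22 = -2
Want det = 0: -36 + (v - 6) * -2 = 0
  (v - 6) = 36 / -2 = -18
  v = 6 + (-18) = -12

Answer: -12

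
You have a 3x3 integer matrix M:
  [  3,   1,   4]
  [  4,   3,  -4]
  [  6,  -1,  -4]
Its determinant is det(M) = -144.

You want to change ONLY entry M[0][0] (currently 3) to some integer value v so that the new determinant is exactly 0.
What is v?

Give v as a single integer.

det is linear in entry M[0][0]: det = old_det + (v - 3) * C_00
Cofactor C_00 = -16
Want det = 0: -144 + (v - 3) * -16 = 0
  (v - 3) = 144 / -16 = -9
  v = 3 + (-9) = -6

Answer: -6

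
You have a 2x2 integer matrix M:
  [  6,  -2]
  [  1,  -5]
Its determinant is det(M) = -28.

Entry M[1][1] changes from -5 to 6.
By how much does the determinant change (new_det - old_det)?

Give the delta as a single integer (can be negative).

Answer: 66

Derivation:
Cofactor C_11 = 6
Entry delta = 6 - -5 = 11
Det delta = entry_delta * cofactor = 11 * 6 = 66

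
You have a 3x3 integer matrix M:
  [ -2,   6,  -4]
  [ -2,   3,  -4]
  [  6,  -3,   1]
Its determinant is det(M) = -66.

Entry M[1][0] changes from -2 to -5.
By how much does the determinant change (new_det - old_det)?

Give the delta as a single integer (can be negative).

Answer: -18

Derivation:
Cofactor C_10 = 6
Entry delta = -5 - -2 = -3
Det delta = entry_delta * cofactor = -3 * 6 = -18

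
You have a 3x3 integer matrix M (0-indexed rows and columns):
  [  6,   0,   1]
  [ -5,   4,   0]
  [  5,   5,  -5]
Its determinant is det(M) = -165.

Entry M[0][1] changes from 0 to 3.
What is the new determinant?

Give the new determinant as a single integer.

Answer: -240

Derivation:
det is linear in row 0: changing M[0][1] by delta changes det by delta * cofactor(0,1).
Cofactor C_01 = (-1)^(0+1) * minor(0,1) = -25
Entry delta = 3 - 0 = 3
Det delta = 3 * -25 = -75
New det = -165 + -75 = -240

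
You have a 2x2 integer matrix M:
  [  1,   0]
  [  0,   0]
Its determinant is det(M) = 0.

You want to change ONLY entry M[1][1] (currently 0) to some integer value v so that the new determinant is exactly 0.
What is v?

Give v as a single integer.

det is linear in entry M[1][1]: det = old_det + (v - 0) * C_11
Cofactor C_11 = 1
Want det = 0: 0 + (v - 0) * 1 = 0
  (v - 0) = 0 / 1 = 0
  v = 0 + (0) = 0

Answer: 0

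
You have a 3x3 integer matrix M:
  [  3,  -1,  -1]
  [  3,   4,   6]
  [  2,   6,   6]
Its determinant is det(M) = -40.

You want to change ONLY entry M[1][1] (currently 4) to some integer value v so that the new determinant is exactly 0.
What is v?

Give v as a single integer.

det is linear in entry M[1][1]: det = old_det + (v - 4) * C_11
Cofactor C_11 = 20
Want det = 0: -40 + (v - 4) * 20 = 0
  (v - 4) = 40 / 20 = 2
  v = 4 + (2) = 6

Answer: 6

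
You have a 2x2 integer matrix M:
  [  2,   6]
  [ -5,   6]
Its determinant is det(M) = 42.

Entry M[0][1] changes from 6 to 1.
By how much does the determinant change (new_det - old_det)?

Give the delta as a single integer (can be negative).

Answer: -25

Derivation:
Cofactor C_01 = 5
Entry delta = 1 - 6 = -5
Det delta = entry_delta * cofactor = -5 * 5 = -25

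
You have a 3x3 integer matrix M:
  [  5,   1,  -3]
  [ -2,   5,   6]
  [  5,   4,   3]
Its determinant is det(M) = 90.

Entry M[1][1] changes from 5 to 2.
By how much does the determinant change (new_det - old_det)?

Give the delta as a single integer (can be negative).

Answer: -90

Derivation:
Cofactor C_11 = 30
Entry delta = 2 - 5 = -3
Det delta = entry_delta * cofactor = -3 * 30 = -90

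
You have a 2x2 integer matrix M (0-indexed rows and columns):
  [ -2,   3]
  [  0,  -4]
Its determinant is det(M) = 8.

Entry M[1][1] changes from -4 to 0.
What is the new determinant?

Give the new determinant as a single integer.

det is linear in row 1: changing M[1][1] by delta changes det by delta * cofactor(1,1).
Cofactor C_11 = (-1)^(1+1) * minor(1,1) = -2
Entry delta = 0 - -4 = 4
Det delta = 4 * -2 = -8
New det = 8 + -8 = 0

Answer: 0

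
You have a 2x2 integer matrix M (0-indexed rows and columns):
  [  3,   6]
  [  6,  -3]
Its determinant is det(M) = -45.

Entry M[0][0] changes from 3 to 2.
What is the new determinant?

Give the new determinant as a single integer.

Answer: -42

Derivation:
det is linear in row 0: changing M[0][0] by delta changes det by delta * cofactor(0,0).
Cofactor C_00 = (-1)^(0+0) * minor(0,0) = -3
Entry delta = 2 - 3 = -1
Det delta = -1 * -3 = 3
New det = -45 + 3 = -42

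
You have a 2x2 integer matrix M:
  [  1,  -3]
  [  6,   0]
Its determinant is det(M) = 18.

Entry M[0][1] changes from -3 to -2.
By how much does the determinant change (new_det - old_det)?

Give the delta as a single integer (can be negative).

Answer: -6

Derivation:
Cofactor C_01 = -6
Entry delta = -2 - -3 = 1
Det delta = entry_delta * cofactor = 1 * -6 = -6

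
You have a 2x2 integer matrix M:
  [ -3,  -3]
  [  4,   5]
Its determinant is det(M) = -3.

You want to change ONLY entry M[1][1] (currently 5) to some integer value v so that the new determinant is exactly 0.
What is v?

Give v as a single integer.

det is linear in entry M[1][1]: det = old_det + (v - 5) * C_11
Cofactor C_11 = -3
Want det = 0: -3 + (v - 5) * -3 = 0
  (v - 5) = 3 / -3 = -1
  v = 5 + (-1) = 4

Answer: 4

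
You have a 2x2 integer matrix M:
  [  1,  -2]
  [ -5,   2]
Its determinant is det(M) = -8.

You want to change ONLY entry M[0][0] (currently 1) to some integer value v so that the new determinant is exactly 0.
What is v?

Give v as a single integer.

det is linear in entry M[0][0]: det = old_det + (v - 1) * C_00
Cofactor C_00 = 2
Want det = 0: -8 + (v - 1) * 2 = 0
  (v - 1) = 8 / 2 = 4
  v = 1 + (4) = 5

Answer: 5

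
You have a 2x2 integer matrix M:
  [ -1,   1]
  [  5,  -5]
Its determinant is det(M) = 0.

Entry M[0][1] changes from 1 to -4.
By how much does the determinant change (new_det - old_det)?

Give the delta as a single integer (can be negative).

Cofactor C_01 = -5
Entry delta = -4 - 1 = -5
Det delta = entry_delta * cofactor = -5 * -5 = 25

Answer: 25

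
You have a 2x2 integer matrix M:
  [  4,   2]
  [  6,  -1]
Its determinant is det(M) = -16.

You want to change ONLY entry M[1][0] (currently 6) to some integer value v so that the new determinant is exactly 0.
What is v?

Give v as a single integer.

det is linear in entry M[1][0]: det = old_det + (v - 6) * C_10
Cofactor C_10 = -2
Want det = 0: -16 + (v - 6) * -2 = 0
  (v - 6) = 16 / -2 = -8
  v = 6 + (-8) = -2

Answer: -2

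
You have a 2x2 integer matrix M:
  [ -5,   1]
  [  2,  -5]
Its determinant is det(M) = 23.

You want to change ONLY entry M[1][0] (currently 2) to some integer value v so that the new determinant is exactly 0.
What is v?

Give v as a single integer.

det is linear in entry M[1][0]: det = old_det + (v - 2) * C_10
Cofactor C_10 = -1
Want det = 0: 23 + (v - 2) * -1 = 0
  (v - 2) = -23 / -1 = 23
  v = 2 + (23) = 25

Answer: 25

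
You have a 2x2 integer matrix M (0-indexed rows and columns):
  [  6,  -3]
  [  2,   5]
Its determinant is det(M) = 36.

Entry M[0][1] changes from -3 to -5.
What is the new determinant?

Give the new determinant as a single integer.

det is linear in row 0: changing M[0][1] by delta changes det by delta * cofactor(0,1).
Cofactor C_01 = (-1)^(0+1) * minor(0,1) = -2
Entry delta = -5 - -3 = -2
Det delta = -2 * -2 = 4
New det = 36 + 4 = 40

Answer: 40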